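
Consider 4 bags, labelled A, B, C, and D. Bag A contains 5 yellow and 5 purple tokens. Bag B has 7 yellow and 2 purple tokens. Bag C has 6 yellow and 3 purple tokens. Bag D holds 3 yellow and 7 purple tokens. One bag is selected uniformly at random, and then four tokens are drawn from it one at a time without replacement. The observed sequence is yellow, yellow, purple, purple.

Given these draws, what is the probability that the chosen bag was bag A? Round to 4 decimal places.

Compute the likelihood of the observed sequence for each case: P(data | bag A) = (5/10)(4/9)(5/8)(4/7) = 5/63; P(data | bag B) = (7/9)(6/8)(2/7)(1/6) = 1/36; P(data | bag C) = (6/9)(5/8)(3/7)(2/6) = 5/84; P(data | bag D) = (3/10)(2/9)(7/8)(6/7) = 1/20.
The prior-weighted likelihoods are 1/4 · 5/63 = 5/252, 1/4 · 1/36 = 1/144, 1/4 · 5/84 = 5/336, 1/4 · 1/20 = 1/80; summing to 13/240.
So P(bag A | data) = (5/252) / (13/240) = 100/273.

0.3663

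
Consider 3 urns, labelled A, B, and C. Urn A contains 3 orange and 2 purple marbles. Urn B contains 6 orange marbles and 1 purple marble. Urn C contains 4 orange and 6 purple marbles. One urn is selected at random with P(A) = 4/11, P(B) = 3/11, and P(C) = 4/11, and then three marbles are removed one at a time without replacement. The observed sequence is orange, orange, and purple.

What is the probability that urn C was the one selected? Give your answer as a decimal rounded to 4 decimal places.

0.2456

The likelihood of the observed sequence under each hypothesis: P(data | urn A) = (3/5)(2/4)(2/3) = 1/5; P(data | urn B) = (6/7)(5/6)(1/5) = 1/7; P(data | urn C) = (4/10)(3/9)(6/8) = 1/10.
Weighting by the prior gives 4/11 · 1/5 = 4/55, 3/11 · 1/7 = 3/77, 4/11 · 1/10 = 2/55; these sum to 57/385.
Therefore the posterior P(urn C | data) = (2/55) / (57/385) = 14/57.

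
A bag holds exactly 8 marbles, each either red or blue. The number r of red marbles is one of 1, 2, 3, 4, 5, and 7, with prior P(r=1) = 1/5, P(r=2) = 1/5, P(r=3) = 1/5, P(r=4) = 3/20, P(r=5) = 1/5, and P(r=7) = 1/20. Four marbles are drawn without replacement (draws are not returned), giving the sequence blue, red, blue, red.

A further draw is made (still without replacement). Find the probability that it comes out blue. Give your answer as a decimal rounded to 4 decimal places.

0.5735

The likelihood of the observed sequence under each hypothesis: P(data | r = 1) = (7/8)(1/7)(6/6)(0/5) = 0; P(data | r = 2) = (6/8)(2/7)(5/6)(1/5) = 1/28; P(data | r = 3) = (5/8)(3/7)(4/6)(2/5) = 1/14; P(data | r = 4) = (4/8)(4/7)(3/6)(3/5) = 3/35; P(data | r = 5) = (3/8)(5/7)(2/6)(4/5) = 1/14; P(data | r = 7) = (1/8)(7/7)(0/6) = 0.
Multiplying each by its prior: 1/5 · 0 = 0, 1/5 · 1/28 = 1/140, 1/5 · 1/14 = 1/70, 3/20 · 3/35 = 9/700, 1/5 · 1/14 = 1/70, 1/20 · 0 = 0; with total 17/350.
Normalising, the posterior is P(r = 1 | data) = 0, P(r = 2 | data) = 5/34, P(r = 3 | data) = 5/17, P(r = 4 | data) = 9/34, P(r = 5 | data) = 5/17, P(r = 7 | data) = 0.
The predictive probability is P(blue next | data) = (1)(5/34) + (3/4)(5/17) + (1/2)(9/34) + (1/4)(5/17) = 39/68.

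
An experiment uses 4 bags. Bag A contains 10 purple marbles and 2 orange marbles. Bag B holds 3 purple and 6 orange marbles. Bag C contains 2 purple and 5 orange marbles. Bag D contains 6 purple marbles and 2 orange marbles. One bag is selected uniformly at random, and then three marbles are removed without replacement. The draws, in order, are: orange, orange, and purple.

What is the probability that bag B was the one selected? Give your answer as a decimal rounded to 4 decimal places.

Compute the likelihood of the observed sequence for each case: P(data | bag A) = (2/12)(1/11)(10/10) = 1/66; P(data | bag B) = (6/9)(5/8)(3/7) = 5/28; P(data | bag C) = (5/7)(4/6)(2/5) = 4/21; P(data | bag D) = (2/8)(1/7)(6/6) = 1/28.
Multiplying each by its prior: 1/4 · 1/66 = 1/264, 1/4 · 5/28 = 5/112, 1/4 · 4/21 = 1/21, 1/4 · 1/28 = 1/112; these sum to 97/924.
Hence P(bag B | data) = (5/112) / (97/924) = 165/388.

0.4253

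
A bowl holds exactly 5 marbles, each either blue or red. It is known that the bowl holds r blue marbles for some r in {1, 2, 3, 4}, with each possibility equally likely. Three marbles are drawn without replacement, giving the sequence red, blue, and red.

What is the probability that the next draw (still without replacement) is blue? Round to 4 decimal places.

0.4000

Under each hypothesis, the probability of the observed sequence is: P(data | r = 1) = (4/5)(1/4)(3/3) = 1/5; P(data | r = 2) = (3/5)(2/4)(2/3) = 1/5; P(data | r = 3) = (2/5)(3/4)(1/3) = 1/10; P(data | r = 4) = (1/5)(4/4)(0/3) = 0.
Weighting by the prior gives 1/4 · 1/5 = 1/20, 1/4 · 1/5 = 1/20, 1/4 · 1/10 = 1/40, 1/4 · 0 = 0; these sum to 1/8.
Normalising, the posterior is P(r = 1 | data) = 2/5, P(r = 2 | data) = 2/5, P(r = 3 | data) = 1/5, P(r = 4 | data) = 0.
Averaging over the posterior, P(blue next | data) = (0)(2/5) + (1/2)(2/5) + (1)(1/5) = 2/5.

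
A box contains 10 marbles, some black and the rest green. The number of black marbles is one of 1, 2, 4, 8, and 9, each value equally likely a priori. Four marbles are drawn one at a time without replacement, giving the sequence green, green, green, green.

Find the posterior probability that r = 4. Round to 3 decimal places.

0.071

Compute the likelihood of the observed sequence for each case: P(data | r = 1) = (9/10)(8/9)(7/8)(6/7) = 0.6; P(data | r = 2) = (8/10)(7/9)(6/8)(5/7) = 0.33333; P(data | r = 4) = (6/10)(5/9)(4/8)(3/7) = 0.071429; P(data | r = 8) = (2/10)(1/9)(0/8) = 0; P(data | r = 9) = (1/10)(0/9) = 0.
The prior-weighted likelihoods are 1/5 · 0.6 = 0.12, 1/5 · 0.33333 = 0.066667, 1/5 · 0.071429 = 0.014286, 1/5 · 0 = 0, 1/5 · 0 = 0; summing to 0.20095.
Hence P(r = 4 | data) = (0.014286) / (0.20095) = 0.07109.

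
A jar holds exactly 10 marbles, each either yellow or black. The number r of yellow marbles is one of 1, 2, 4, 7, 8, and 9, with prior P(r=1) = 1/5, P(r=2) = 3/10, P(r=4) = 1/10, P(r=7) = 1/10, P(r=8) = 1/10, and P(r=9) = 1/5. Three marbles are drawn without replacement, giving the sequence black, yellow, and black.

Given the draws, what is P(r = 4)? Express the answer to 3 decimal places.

The likelihood of the observed sequence under each hypothesis: P(data | r = 1) = (9/10)(1/9)(8/8) = 0.1; P(data | r = 2) = (8/10)(2/9)(7/8) = 0.15556; P(data | r = 4) = (6/10)(4/9)(5/8) = 0.16667; P(data | r = 7) = (3/10)(7/9)(2/8) = 0.058333; P(data | r = 8) = (2/10)(8/9)(1/8) = 0.022222; P(data | r = 9) = (1/10)(9/9)(0/8) = 0.
The prior-weighted likelihoods are 1/5 · 0.1 = 0.02, 3/10 · 0.15556 = 0.046667, 1/10 · 0.16667 = 0.016667, 1/10 · 0.058333 = 0.0058333, 1/10 · 0.022222 = 0.0022222, 1/5 · 0 = 0; these sum to 0.091389.
By Bayes' rule, P(r = 4 | data) = (0.016667) / (0.091389) = 0.18237.

0.182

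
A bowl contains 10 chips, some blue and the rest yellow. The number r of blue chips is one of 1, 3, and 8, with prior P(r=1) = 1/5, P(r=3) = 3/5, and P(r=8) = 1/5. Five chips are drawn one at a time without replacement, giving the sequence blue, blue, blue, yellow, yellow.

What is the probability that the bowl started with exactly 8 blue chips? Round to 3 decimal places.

Compute the likelihood of the observed sequence for each case: P(data | r = 1) = (1/10)(0/9) = 0; P(data | r = 3) = (3/10)(2/9)(1/8)(7/7)(6/6) = 0.0083333; P(data | r = 8) = (8/10)(7/9)(6/8)(2/7)(1/6) = 0.022222.
Weighting by the prior gives 1/5 · 0 = 0, 3/5 · 0.0083333 = 0.005, 1/5 · 0.022222 = 0.0044444; with total 0.0094444.
So P(r = 8 | data) = (0.0044444) / (0.0094444) = 0.47059.

0.471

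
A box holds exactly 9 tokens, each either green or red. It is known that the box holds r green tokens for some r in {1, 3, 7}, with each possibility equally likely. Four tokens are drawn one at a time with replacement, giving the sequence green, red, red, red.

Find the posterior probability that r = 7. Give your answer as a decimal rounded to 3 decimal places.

Under each hypothesis, the probability of the observed sequence is: P(data | r = 1) = (1/9)(8/9)(8/9)(8/9) = 0.078037; P(data | r = 3) = (3/9)(6/9)(6/9)(6/9) = 0.098765; P(data | r = 7) = (7/9)(2/9)(2/9)(2/9) = 0.0085353.
The prior-weighted likelihoods are 1/3 · 0.078037 = 0.026012, 1/3 · 0.098765 = 0.032922, 1/3 · 0.0085353 = 0.0028451; with total 0.061779.
Therefore the posterior P(r = 7 | data) = (0.0028451) / (0.061779) = 0.046053.

0.046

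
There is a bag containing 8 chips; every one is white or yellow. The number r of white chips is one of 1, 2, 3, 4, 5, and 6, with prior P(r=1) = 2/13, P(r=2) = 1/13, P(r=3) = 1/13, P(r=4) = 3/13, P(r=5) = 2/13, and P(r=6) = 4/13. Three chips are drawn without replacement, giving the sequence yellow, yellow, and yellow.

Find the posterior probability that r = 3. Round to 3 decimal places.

Compute the likelihood of the observed sequence for each case: P(data | r = 1) = (7/8)(6/7)(5/6) = 5/8; P(data | r = 2) = (6/8)(5/7)(4/6) = 5/14; P(data | r = 3) = (5/8)(4/7)(3/6) = 5/28; P(data | r = 4) = (4/8)(3/7)(2/6) = 1/14; P(data | r = 5) = (3/8)(2/7)(1/6) = 1/56; P(data | r = 6) = (2/8)(1/7)(0/6) = 0.
Multiplying each by its prior: 2/13 · 5/8 = 5/52, 1/13 · 5/14 = 5/182, 1/13 · 5/28 = 5/364, 3/13 · 1/14 = 3/182, 2/13 · 1/56 = 1/364, 4/13 · 0 = 0; summing to 57/364.
By Bayes' rule, P(r = 3 | data) = (5/364) / (57/364) = 5/57.

0.088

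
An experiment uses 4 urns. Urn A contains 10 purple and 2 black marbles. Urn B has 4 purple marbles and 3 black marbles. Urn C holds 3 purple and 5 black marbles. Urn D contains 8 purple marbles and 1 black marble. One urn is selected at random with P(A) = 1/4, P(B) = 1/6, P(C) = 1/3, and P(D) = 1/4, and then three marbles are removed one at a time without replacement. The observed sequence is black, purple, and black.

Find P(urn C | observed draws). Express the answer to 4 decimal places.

Compute the likelihood of the observed sequence for each case: P(data | urn A) = (2/12)(10/11)(1/10) = 0.015152; P(data | urn B) = (3/7)(4/6)(2/5) = 0.11429; P(data | urn C) = (5/8)(3/7)(4/6) = 0.17857; P(data | urn D) = (1/9)(8/8)(0/7) = 0.
Multiplying each by its prior: 1/4 · 0.015152 = 0.0037879, 1/6 · 0.11429 = 0.019048, 1/3 · 0.17857 = 0.059524, 1/4 · 0 = 0; these sum to 0.082359.
So P(urn C | data) = (0.059524) / (0.082359) = 0.72273.

0.7227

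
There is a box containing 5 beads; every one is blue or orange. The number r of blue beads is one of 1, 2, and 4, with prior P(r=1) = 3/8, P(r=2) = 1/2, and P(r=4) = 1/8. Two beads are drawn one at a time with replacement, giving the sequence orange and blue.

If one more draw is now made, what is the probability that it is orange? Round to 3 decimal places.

Compute the likelihood of the observed sequence for each case: P(data | r = 1) = (4/5)(1/5) = 4/25; P(data | r = 2) = (3/5)(2/5) = 6/25; P(data | r = 4) = (1/5)(4/5) = 4/25.
The prior-weighted likelihoods are 3/8 · 4/25 = 3/50, 1/2 · 6/25 = 3/25, 1/8 · 4/25 = 1/50; with total 1/5.
The posterior is then P(r = 1 | data) = 3/10, P(r = 2 | data) = 3/5, P(r = 4 | data) = 1/10.
The predictive probability is P(orange next | data) = (4/5)(3/10) + (3/5)(3/5) + (1/5)(1/10) = 31/50.

0.620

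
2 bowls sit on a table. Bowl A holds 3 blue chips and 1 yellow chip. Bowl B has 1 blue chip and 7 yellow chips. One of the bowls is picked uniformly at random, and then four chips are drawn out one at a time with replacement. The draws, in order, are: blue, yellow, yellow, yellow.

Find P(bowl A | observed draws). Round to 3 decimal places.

0.123

Compute the likelihood of the observed sequence for each case: P(data | bowl A) = (3/4)(1/4)(1/4)(1/4) = 0.011719; P(data | bowl B) = (1/8)(7/8)(7/8)(7/8) = 0.08374.
Multiplying each by its prior: 1/2 · 0.011719 = 0.0058594, 1/2 · 0.08374 = 0.04187; summing to 0.047729.
Hence P(bowl A | data) = (0.0058594) / (0.047729) = 0.12276.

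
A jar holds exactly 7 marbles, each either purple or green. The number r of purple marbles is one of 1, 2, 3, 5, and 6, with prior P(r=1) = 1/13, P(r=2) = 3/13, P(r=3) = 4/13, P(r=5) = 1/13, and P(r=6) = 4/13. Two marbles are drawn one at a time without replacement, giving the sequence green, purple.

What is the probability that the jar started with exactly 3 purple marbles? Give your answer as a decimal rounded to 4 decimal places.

0.4068

Compute the likelihood of the observed sequence for each case: P(data | r = 1) = (6/7)(1/6) = 1/7; P(data | r = 2) = (5/7)(2/6) = 5/21; P(data | r = 3) = (4/7)(3/6) = 2/7; P(data | r = 5) = (2/7)(5/6) = 5/21; P(data | r = 6) = (1/7)(6/6) = 1/7.
Multiplying each by its prior: 1/13 · 1/7 = 1/91, 3/13 · 5/21 = 5/91, 4/13 · 2/7 = 8/91, 1/13 · 5/21 = 5/273, 4/13 · 1/7 = 4/91; summing to 59/273.
By Bayes' rule, P(r = 3 | data) = (8/91) / (59/273) = 24/59.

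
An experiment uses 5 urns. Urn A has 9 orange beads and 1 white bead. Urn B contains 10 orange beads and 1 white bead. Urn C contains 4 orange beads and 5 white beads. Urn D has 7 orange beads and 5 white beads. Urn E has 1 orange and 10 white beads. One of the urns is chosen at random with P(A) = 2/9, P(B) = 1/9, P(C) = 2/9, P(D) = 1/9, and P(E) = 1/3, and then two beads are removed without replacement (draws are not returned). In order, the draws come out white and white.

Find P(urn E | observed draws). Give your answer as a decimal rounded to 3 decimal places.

For each hypothesis, P(data | H) works out to: P(data | urn A) = (1/10)(0/9) = 0; P(data | urn B) = (1/11)(0/10) = 0; P(data | urn C) = (5/9)(4/8) = 5/18; P(data | urn D) = (5/12)(4/11) = 5/33; P(data | urn E) = (10/11)(9/10) = 9/11.
Weighting by the prior gives 2/9 · 0 = 0, 1/9 · 0 = 0, 2/9 · 5/18 = 5/81, 1/9 · 5/33 = 5/297, 1/3 · 9/11 = 3/11; these sum to 313/891.
So P(urn E | data) = (3/11) / (313/891) = 243/313.

0.776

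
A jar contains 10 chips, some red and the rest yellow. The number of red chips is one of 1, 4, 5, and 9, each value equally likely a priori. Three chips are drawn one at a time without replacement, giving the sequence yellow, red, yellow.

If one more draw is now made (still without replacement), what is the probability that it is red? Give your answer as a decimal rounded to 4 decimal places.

0.3718

The likelihood of the observed sequence under each hypothesis: P(data | r = 1) = (9/10)(1/9)(8/8) = 1/10; P(data | r = 4) = (6/10)(4/9)(5/8) = 1/6; P(data | r = 5) = (5/10)(5/9)(4/8) = 5/36; P(data | r = 9) = (1/10)(9/9)(0/8) = 0.
Weighting by the prior gives 1/4 · 1/10 = 1/40, 1/4 · 1/6 = 1/24, 1/4 · 5/36 = 5/144, 1/4 · 0 = 0; with total 73/720.
Normalising, the posterior is P(r = 1 | data) = 18/73, P(r = 4 | data) = 30/73, P(r = 5 | data) = 25/73, P(r = 9 | data) = 0.
So P(red next | data) = Σ P(red next | H) P(H | data) = (0)(18/73) + (3/7)(30/73) + (4/7)(25/73) = 190/511.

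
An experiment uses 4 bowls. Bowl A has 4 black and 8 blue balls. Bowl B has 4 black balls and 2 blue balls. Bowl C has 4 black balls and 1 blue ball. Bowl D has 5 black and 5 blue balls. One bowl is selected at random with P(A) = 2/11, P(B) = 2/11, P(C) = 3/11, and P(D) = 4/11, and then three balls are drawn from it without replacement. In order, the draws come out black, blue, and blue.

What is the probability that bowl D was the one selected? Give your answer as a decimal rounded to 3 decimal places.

0.540

Under each hypothesis, the probability of the observed sequence is: P(data | bowl A) = (4/12)(8/11)(7/10) = 0.1697; P(data | bowl B) = (4/6)(2/5)(1/4) = 0.066667; P(data | bowl C) = (4/5)(1/4)(0/3) = 0; P(data | bowl D) = (5/10)(5/9)(4/8) = 0.13889.
Weighting by the prior gives 2/11 · 0.1697 = 0.030854, 2/11 · 0.066667 = 0.012121, 3/11 · 0 = 0, 4/11 · 0.13889 = 0.050505; summing to 0.09348.
Hence P(bowl D | data) = (0.050505) / (0.09348) = 0.54028.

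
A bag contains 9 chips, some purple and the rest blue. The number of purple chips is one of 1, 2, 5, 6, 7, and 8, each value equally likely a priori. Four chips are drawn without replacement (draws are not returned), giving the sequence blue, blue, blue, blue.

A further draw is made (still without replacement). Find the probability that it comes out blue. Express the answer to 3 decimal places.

Compute the likelihood of the observed sequence for each case: P(data | r = 1) = (8/9)(7/8)(6/7)(5/6) = 5/9; P(data | r = 2) = (7/9)(6/8)(5/7)(4/6) = 5/18; P(data | r = 5) = (4/9)(3/8)(2/7)(1/6) = 1/126; P(data | r = 6) = (3/9)(2/8)(1/7)(0/6) = 0; P(data | r = 7) = (2/9)(1/8)(0/7) = 0; P(data | r = 8) = (1/9)(0/8) = 0.
The prior-weighted likelihoods are 1/6 · 5/9 = 5/54, 1/6 · 5/18 = 5/108, 1/6 · 1/126 = 1/756, 1/6 · 0 = 0, 1/6 · 0 = 0, 1/6 · 0 = 0; summing to 53/378.
Normalising, the posterior is P(r = 1 | data) = 35/53, P(r = 2 | data) = 35/106, P(r = 5 | data) = 1/106, P(r = 6 | data) = 0, P(r = 7 | data) = 0, P(r = 8 | data) = 0.
Averaging over the posterior, P(blue next | data) = (4/5)(35/53) + (3/5)(35/106) + (0)(1/106) = 77/106.

0.726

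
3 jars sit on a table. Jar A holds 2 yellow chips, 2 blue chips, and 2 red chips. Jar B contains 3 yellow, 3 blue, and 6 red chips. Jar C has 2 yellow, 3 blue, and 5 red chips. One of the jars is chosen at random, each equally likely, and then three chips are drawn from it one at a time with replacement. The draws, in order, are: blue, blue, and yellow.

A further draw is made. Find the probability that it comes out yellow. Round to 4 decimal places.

0.2809

The likelihood of the observed sequence under each hypothesis: P(data | jar A) = (2/6)(2/6)(2/6) = 0.037037; P(data | jar B) = (3/12)(3/12)(3/12) = 0.015625; P(data | jar C) = (3/10)(3/10)(2/10) = 0.018.
Weighting by the prior gives 1/3 · 0.037037 = 0.012346, 1/3 · 0.015625 = 0.0052083, 1/3 · 0.018 = 0.006; these sum to 0.023554.
The posterior is then P(jar A | data) = 0.52414, P(jar B | data) = 0.22112, P(jar C | data) = 0.25473.
Averaging over the posterior, P(yellow next | data) = (1/3)(0.52414) + (1/4)(0.22112) + (1/5)(0.25473) = 0.28094.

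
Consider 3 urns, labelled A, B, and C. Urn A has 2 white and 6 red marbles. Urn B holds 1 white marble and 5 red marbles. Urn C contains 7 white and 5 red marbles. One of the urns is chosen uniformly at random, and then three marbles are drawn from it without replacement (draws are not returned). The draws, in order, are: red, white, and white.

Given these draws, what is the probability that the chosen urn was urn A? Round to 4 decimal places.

Compute the likelihood of the observed sequence for each case: P(data | urn A) = (6/8)(2/7)(1/6) = 1/28; P(data | urn B) = (5/6)(1/5)(0/4) = 0; P(data | urn C) = (5/12)(7/11)(6/10) = 7/44.
The prior-weighted likelihoods are 1/3 · 1/28 = 1/84, 1/3 · 0 = 0, 1/3 · 7/44 = 7/132; these sum to 5/77.
So P(urn A | data) = (1/84) / (5/77) = 11/60.

0.1833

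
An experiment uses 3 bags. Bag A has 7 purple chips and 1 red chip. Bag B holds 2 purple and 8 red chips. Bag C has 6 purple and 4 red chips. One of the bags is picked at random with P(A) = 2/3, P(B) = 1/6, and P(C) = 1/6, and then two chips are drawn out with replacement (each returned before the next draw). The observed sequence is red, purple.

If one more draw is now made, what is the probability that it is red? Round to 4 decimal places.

Compute the likelihood of the observed sequence for each case: P(data | bag A) = (1/8)(7/8) = 7/64; P(data | bag B) = (8/10)(2/10) = 4/25; P(data | bag C) = (4/10)(6/10) = 6/25.
The prior-weighted likelihoods are 2/3 · 7/64 = 7/96, 1/6 · 4/25 = 2/75, 1/6 · 6/25 = 1/25; with total 67/480.
Normalising, the posterior is P(bag A | data) = 0.52239, P(bag B | data) = 0.19104, P(bag C | data) = 0.28657.
So P(red next | data) = Σ P(red next | H) P(H | data) = (1/8)(0.52239) + (4/5)(0.19104) + (2/5)(0.28657) = 0.33276.

0.3328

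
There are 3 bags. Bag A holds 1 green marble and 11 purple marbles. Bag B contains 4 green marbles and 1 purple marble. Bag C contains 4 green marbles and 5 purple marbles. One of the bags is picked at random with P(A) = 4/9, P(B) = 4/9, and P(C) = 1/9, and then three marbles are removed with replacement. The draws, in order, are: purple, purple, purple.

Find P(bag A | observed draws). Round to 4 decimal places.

The likelihood of the observed sequence under each hypothesis: P(data | bag A) = (11/12)(11/12)(11/12) = 0.77025; P(data | bag B) = (1/5)(1/5)(1/5) = 0.008; P(data | bag C) = (5/9)(5/9)(5/9) = 0.17147.
The prior-weighted likelihoods are 4/9 · 0.77025 = 0.34234, 4/9 · 0.008 = 0.0035556, 1/9 · 0.17147 = 0.019052; with total 0.36494.
By Bayes' rule, P(bag A | data) = (0.34234) / (0.36494) = 0.93805.

0.9381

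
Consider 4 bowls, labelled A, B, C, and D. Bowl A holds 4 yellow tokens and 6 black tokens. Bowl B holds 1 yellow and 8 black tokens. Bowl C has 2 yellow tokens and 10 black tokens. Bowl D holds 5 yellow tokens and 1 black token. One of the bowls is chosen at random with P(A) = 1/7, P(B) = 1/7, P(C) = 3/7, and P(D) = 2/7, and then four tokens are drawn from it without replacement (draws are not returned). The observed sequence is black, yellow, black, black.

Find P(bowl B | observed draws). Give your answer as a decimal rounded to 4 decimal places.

0.1949

Compute the likelihood of the observed sequence for each case: P(data | bowl A) = (6/10)(4/9)(5/8)(4/7) = 0.095238; P(data | bowl B) = (8/9)(1/8)(7/7)(6/6) = 0.11111; P(data | bowl C) = (10/12)(2/11)(9/10)(8/9) = 0.12121; P(data | bowl D) = (1/6)(5/5)(0/4) = 0.
The prior-weighted likelihoods are 1/7 · 0.095238 = 0.013605, 1/7 · 0.11111 = 0.015873, 3/7 · 0.12121 = 0.051948, 2/7 · 0 = 0; with total 0.081427.
Hence P(bowl B | data) = (0.015873) / (0.081427) = 0.19494.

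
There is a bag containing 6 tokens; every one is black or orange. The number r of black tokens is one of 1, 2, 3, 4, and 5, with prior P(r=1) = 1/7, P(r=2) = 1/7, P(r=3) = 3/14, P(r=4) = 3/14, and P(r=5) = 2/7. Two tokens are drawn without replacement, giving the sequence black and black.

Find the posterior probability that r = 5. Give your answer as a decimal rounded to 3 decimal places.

0.580

Compute the likelihood of the observed sequence for each case: P(data | r = 1) = (1/6)(0/5) = 0; P(data | r = 2) = (2/6)(1/5) = 1/15; P(data | r = 3) = (3/6)(2/5) = 1/5; P(data | r = 4) = (4/6)(3/5) = 2/5; P(data | r = 5) = (5/6)(4/5) = 2/3.
Weighting by the prior gives 1/7 · 0 = 0, 1/7 · 1/15 = 1/105, 3/14 · 1/5 = 3/70, 3/14 · 2/5 = 3/35, 2/7 · 2/3 = 4/21; with total 23/70.
Therefore the posterior P(r = 5 | data) = (4/21) / (23/70) = 40/69.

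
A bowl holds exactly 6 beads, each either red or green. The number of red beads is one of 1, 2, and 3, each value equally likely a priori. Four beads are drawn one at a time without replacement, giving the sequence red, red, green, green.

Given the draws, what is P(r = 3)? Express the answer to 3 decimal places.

For each hypothesis, P(data | H) works out to: P(data | r = 1) = (1/6)(0/5) = 0; P(data | r = 2) = (2/6)(1/5)(4/4)(3/3) = 1/15; P(data | r = 3) = (3/6)(2/5)(3/4)(2/3) = 1/10.
The prior-weighted likelihoods are 1/3 · 0 = 0, 1/3 · 1/15 = 1/45, 1/3 · 1/10 = 1/30; with total 1/18.
Therefore the posterior P(r = 3 | data) = (1/30) / (1/18) = 3/5.

0.600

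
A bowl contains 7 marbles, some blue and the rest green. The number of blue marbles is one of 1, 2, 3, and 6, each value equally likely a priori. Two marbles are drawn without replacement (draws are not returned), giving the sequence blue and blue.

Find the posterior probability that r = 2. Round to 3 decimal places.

0.053

The likelihood of the observed sequence under each hypothesis: P(data | r = 1) = (1/7)(0/6) = 0; P(data | r = 2) = (2/7)(1/6) = 1/21; P(data | r = 3) = (3/7)(2/6) = 1/7; P(data | r = 6) = (6/7)(5/6) = 5/7.
The prior-weighted likelihoods are 1/4 · 0 = 0, 1/4 · 1/21 = 1/84, 1/4 · 1/7 = 1/28, 1/4 · 5/7 = 5/28; with total 19/84.
By Bayes' rule, P(r = 2 | data) = (1/84) / (19/84) = 1/19.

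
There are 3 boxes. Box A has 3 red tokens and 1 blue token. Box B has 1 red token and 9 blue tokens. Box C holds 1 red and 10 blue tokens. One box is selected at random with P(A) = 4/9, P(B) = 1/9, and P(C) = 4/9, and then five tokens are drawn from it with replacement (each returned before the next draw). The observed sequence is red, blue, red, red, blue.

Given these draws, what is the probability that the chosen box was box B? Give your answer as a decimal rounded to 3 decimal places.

The likelihood of the observed sequence under each hypothesis: P(data | box A) = (3/4)(1/4)(3/4)(3/4)(1/4) = 0.026367; P(data | box B) = (1/10)(9/10)(1/10)(1/10)(9/10) = 0.00081; P(data | box C) = (1/11)(10/11)(1/11)(1/11)(10/11) = 0.00062092.
The prior-weighted likelihoods are 4/9 · 0.026367 = 0.011719, 1/9 · 0.00081 = 9e-05, 4/9 · 0.00062092 = 0.00027597; summing to 0.012085.
Therefore the posterior P(box B | data) = (9e-05) / (0.012085) = 0.0074474.

0.007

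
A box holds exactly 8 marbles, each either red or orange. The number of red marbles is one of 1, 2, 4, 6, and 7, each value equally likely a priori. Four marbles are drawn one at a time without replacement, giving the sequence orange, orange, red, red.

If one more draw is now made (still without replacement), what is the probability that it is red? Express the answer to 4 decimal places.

For each hypothesis, P(data | H) works out to: P(data | r = 1) = (7/8)(6/7)(1/6)(0/5) = 0; P(data | r = 2) = (6/8)(5/7)(2/6)(1/5) = 1/28; P(data | r = 4) = (4/8)(3/7)(4/6)(3/5) = 3/35; P(data | r = 6) = (2/8)(1/7)(6/6)(5/5) = 1/28; P(data | r = 7) = (1/8)(0/7) = 0.
Multiplying each by its prior: 1/5 · 0 = 0, 1/5 · 1/28 = 1/140, 1/5 · 3/35 = 3/175, 1/5 · 1/28 = 1/140, 1/5 · 0 = 0; summing to 11/350.
Normalising, the posterior is P(r = 1 | data) = 0, P(r = 2 | data) = 5/22, P(r = 4 | data) = 6/11, P(r = 6 | data) = 5/22, P(r = 7 | data) = 0.
So P(red next | data) = Σ P(red next | H) P(H | data) = (0)(5/22) + (1/2)(6/11) + (1)(5/22) = 1/2.

0.5000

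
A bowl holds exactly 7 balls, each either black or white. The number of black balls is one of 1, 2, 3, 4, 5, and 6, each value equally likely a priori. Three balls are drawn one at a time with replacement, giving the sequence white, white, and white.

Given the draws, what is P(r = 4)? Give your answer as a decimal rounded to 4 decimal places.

Compute the likelihood of the observed sequence for each case: P(data | r = 1) = (6/7)(6/7)(6/7) = 0.62974; P(data | r = 2) = (5/7)(5/7)(5/7) = 0.36443; P(data | r = 3) = (4/7)(4/7)(4/7) = 0.18659; P(data | r = 4) = (3/7)(3/7)(3/7) = 0.078717; P(data | r = 5) = (2/7)(2/7)(2/7) = 0.023324; P(data | r = 6) = (1/7)(1/7)(1/7) = 0.0029155.
The prior-weighted likelihoods are 1/6 · 0.62974 = 0.10496, 1/6 · 0.36443 = 0.060739, 1/6 · 0.18659 = 0.031098, 1/6 · 0.078717 = 0.01312, 1/6 · 0.023324 = 0.0038873, 1/6 · 0.0029155 = 0.00048591; these sum to 0.21429.
By Bayes' rule, P(r = 4 | data) = (0.01312) / (0.21429) = 0.061224.

0.0612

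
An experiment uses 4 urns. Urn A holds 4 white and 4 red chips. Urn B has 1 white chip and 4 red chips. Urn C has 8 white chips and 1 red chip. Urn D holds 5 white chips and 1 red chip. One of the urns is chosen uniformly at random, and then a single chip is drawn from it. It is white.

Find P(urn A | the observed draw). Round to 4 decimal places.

0.2064

The likelihood of this draw under each hypothesis: P(data | urn A) = (4/8) = 1/2; P(data | urn B) = (1/5) = 1/5; P(data | urn C) = (8/9) = 8/9; P(data | urn D) = (5/6) = 5/6.
Weighting by the prior gives 1/4 · 1/2 = 1/8, 1/4 · 1/5 = 1/20, 1/4 · 8/9 = 2/9, 1/4 · 5/6 = 5/24; these sum to 109/180.
Hence P(urn A | data) = (1/8) / (109/180) = 45/218.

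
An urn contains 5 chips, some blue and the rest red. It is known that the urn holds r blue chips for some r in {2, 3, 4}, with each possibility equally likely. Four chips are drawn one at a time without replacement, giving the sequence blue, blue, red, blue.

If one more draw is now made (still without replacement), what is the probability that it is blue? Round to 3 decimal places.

0.667

For each hypothesis, P(data | H) works out to: P(data | r = 2) = (2/5)(1/4)(3/3)(0/2) = 0; P(data | r = 3) = (3/5)(2/4)(2/3)(1/2) = 1/10; P(data | r = 4) = (4/5)(3/4)(1/3)(2/2) = 1/5.
Multiplying each by its prior: 1/3 · 0 = 0, 1/3 · 1/10 = 1/30, 1/3 · 1/5 = 1/15; summing to 1/10.
Dividing through by the total gives posterior P(r = 2 | data) = 0, P(r = 3 | data) = 1/3, P(r = 4 | data) = 2/3.
The predictive probability is P(blue next | data) = (0)(1/3) + (1)(2/3) = 2/3.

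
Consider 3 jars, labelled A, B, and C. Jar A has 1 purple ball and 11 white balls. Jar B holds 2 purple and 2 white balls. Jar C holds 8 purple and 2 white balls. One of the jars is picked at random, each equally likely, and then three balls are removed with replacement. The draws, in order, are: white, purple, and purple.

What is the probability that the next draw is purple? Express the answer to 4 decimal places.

0.6378

Compute the likelihood of the observed sequence for each case: P(data | jar A) = (11/12)(1/12)(1/12) = 0.0063657; P(data | jar B) = (2/4)(2/4)(2/4) = 0.125; P(data | jar C) = (2/10)(8/10)(8/10) = 0.128.
The prior-weighted likelihoods are 1/3 · 0.0063657 = 0.0021219, 1/3 · 0.125 = 0.041667, 1/3 · 0.128 = 0.042667; with total 0.086455.
The posterior is then P(jar A | data) = 0.024543, P(jar B | data) = 0.48194, P(jar C | data) = 0.49351.
Averaging over the posterior, P(purple next | data) = (1/12)(0.024543) + (1/2)(0.48194) + (4/5)(0.49351) = 0.63783.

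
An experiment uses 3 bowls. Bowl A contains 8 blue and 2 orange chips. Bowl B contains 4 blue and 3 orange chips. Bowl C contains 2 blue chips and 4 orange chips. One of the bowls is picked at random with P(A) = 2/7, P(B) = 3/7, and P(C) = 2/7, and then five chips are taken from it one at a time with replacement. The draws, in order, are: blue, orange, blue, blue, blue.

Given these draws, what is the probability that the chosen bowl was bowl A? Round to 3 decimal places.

For each hypothesis, P(data | H) works out to: P(data | bowl A) = (8/10)(2/10)(8/10)(8/10)(8/10) = 0.08192; P(data | bowl B) = (4/7)(3/7)(4/7)(4/7)(4/7) = 0.045695; P(data | bowl C) = (2/6)(4/6)(2/6)(2/6)(2/6) = 0.0082305.
Multiplying each by its prior: 2/7 · 0.08192 = 0.023406, 3/7 · 0.045695 = 0.019584, 2/7 · 0.0082305 = 0.0023516; these sum to 0.045341.
By Bayes' rule, P(bowl A | data) = (0.023406) / (0.045341) = 0.51622.

0.516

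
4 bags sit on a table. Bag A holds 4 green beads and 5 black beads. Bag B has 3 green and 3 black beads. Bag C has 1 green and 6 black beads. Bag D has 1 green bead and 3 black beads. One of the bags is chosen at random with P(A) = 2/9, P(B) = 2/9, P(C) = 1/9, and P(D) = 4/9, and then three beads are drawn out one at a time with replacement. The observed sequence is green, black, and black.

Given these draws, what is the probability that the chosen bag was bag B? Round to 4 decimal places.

Under each hypothesis, the probability of the observed sequence is: P(data | bag A) = (4/9)(5/9)(5/9) = 0.13717; P(data | bag B) = (3/6)(3/6)(3/6) = 0.125; P(data | bag C) = (1/7)(6/7)(6/7) = 0.10496; P(data | bag D) = (1/4)(3/4)(3/4) = 0.14062.
Multiplying each by its prior: 2/9 · 0.13717 = 0.030483, 2/9 · 0.125 = 0.027778, 1/9 · 0.10496 = 0.011662, 4/9 · 0.14062 = 0.0625; with total 0.13242.
So P(bag B | data) = (0.027778) / (0.13242) = 0.20977.

0.2098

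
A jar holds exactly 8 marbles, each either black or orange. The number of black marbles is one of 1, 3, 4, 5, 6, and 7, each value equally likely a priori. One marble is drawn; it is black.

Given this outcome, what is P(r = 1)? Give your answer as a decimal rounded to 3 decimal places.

0.038

Under each hypothesis, the probability of this draw is: P(data | r = 1) = (1/8) = 1/8; P(data | r = 3) = (3/8) = 3/8; P(data | r = 4) = (4/8) = 1/2; P(data | r = 5) = (5/8) = 5/8; P(data | r = 6) = (6/8) = 3/4; P(data | r = 7) = (7/8) = 7/8.
The prior-weighted likelihoods are 1/6 · 1/8 = 1/48, 1/6 · 3/8 = 1/16, 1/6 · 1/2 = 1/12, 1/6 · 5/8 = 5/48, 1/6 · 3/4 = 1/8, 1/6 · 7/8 = 7/48; with total 13/24.
Therefore the posterior P(r = 1 | data) = (1/48) / (13/24) = 1/26.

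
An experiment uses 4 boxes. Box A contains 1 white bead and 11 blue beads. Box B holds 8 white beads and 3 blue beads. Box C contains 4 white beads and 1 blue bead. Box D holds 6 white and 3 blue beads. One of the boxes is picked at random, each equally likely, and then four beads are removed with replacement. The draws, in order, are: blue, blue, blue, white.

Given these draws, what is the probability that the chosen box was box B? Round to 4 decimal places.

0.1341

The likelihood of the observed sequence under each hypothesis: P(data | box A) = (11/12)(11/12)(11/12)(1/12) = 0.064188; P(data | box B) = (3/11)(3/11)(3/11)(8/11) = 0.014753; P(data | box C) = (1/5)(1/5)(1/5)(4/5) = 0.0064; P(data | box D) = (3/9)(3/9)(3/9)(6/9) = 0.024691.
Weighting by the prior gives 1/4 · 0.064188 = 0.016047, 1/4 · 0.014753 = 0.0036883, 1/4 · 0.0064 = 0.0016, 1/4 · 0.024691 = 0.0061728; with total 0.027508.
Hence P(box B | data) = (0.0036883) / (0.027508) = 0.13408.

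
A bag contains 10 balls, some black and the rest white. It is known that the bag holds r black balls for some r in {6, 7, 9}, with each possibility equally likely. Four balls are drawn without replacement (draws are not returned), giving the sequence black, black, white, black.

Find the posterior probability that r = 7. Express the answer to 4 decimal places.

0.3903

Under each hypothesis, the probability of the observed sequence is: P(data | r = 6) = (6/10)(5/9)(4/8)(4/7) = 0.095238; P(data | r = 7) = (7/10)(6/9)(3/8)(5/7) = 0.125; P(data | r = 9) = (9/10)(8/9)(1/8)(7/7) = 0.1.
The prior-weighted likelihoods are 1/3 · 0.095238 = 0.031746, 1/3 · 0.125 = 0.041667, 1/3 · 0.1 = 0.033333; these sum to 0.10675.
By Bayes' rule, P(r = 7 | data) = (0.041667) / (0.10675) = 0.39033.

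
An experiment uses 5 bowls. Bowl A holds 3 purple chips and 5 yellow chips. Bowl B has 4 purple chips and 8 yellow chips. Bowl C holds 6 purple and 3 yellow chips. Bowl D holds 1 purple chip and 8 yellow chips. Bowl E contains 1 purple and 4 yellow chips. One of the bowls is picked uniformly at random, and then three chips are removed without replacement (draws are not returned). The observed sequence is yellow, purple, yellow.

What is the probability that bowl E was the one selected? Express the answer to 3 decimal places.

0.274

Under each hypothesis, the probability of the observed sequence is: P(data | bowl A) = (5/8)(3/7)(4/6) = 0.17857; P(data | bowl B) = (8/12)(4/11)(7/10) = 0.1697; P(data | bowl C) = (3/9)(6/8)(2/7) = 0.071429; P(data | bowl D) = (8/9)(1/8)(7/7) = 0.11111; P(data | bowl E) = (4/5)(1/4)(3/3) = 0.2.
Multiplying each by its prior: 1/5 · 0.17857 = 0.035714, 1/5 · 0.1697 = 0.033939, 1/5 · 0.071429 = 0.014286, 1/5 · 0.11111 = 0.022222, 1/5 · 0.2 = 0.04; these sum to 0.14616.
So P(bowl E | data) = (0.04) / (0.14616) = 0.27367.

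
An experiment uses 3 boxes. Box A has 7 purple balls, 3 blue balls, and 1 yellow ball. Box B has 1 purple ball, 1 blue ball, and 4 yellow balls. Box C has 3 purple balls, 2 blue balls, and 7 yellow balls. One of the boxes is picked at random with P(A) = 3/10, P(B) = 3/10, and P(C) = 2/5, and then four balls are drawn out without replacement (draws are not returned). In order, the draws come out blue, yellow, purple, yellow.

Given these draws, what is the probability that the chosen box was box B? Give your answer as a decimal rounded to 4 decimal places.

Compute the likelihood of the observed sequence for each case: P(data | box A) = (3/11)(1/10)(7/9)(0/8) = 0; P(data | box B) = (1/6)(4/5)(1/4)(3/3) = 0.033333; P(data | box C) = (2/12)(7/11)(3/10)(6/9) = 0.021212.
Multiplying each by its prior: 3/10 · 0 = 0, 3/10 · 0.033333 = 0.01, 2/5 · 0.021212 = 0.0084848; with total 0.018485.
Hence P(box B | data) = (0.01) / (0.018485) = 0.54098.

0.5410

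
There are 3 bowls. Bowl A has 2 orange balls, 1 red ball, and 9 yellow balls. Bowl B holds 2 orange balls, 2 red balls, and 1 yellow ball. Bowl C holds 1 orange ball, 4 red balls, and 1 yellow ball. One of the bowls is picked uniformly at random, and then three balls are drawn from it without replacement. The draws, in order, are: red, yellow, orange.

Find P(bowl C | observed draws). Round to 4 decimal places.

0.2933

Under each hypothesis, the probability of the observed sequence is: P(data | bowl A) = (1/12)(9/11)(2/10) = 3/220; P(data | bowl B) = (2/5)(1/4)(2/3) = 1/15; P(data | bowl C) = (4/6)(1/5)(1/4) = 1/30.
Multiplying each by its prior: 1/3 · 3/220 = 1/220, 1/3 · 1/15 = 1/45, 1/3 · 1/30 = 1/90; summing to 5/132.
So P(bowl C | data) = (1/90) / (5/132) = 22/75.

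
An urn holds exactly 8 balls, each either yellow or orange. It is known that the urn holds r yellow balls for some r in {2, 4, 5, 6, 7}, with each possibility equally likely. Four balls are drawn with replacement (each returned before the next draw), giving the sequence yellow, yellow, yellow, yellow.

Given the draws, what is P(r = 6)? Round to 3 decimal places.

0.282

For each hypothesis, P(data | H) works out to: P(data | r = 2) = (2/8)(2/8)(2/8)(2/8) = 0.0039062; P(data | r = 4) = (4/8)(4/8)(4/8)(4/8) = 0.0625; P(data | r = 5) = (5/8)(5/8)(5/8)(5/8) = 0.15259; P(data | r = 6) = (6/8)(6/8)(6/8)(6/8) = 0.31641; P(data | r = 7) = (7/8)(7/8)(7/8)(7/8) = 0.58618.
Weighting by the prior gives 1/5 · 0.0039062 = 0.00078125, 1/5 · 0.0625 = 0.0125, 1/5 · 0.15259 = 0.030518, 1/5 · 0.31641 = 0.063281, 1/5 · 0.58618 = 0.11724; with total 0.22432.
Hence P(r = 6 | data) = (0.063281) / (0.22432) = 0.28211.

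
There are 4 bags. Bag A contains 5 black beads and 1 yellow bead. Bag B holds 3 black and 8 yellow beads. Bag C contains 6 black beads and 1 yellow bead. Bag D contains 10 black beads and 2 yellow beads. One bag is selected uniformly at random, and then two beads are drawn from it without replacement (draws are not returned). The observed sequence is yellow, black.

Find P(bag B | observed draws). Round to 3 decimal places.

For each hypothesis, P(data | H) works out to: P(data | bag A) = (1/6)(5/5) = 0.16667; P(data | bag B) = (8/11)(3/10) = 0.21818; P(data | bag C) = (1/7)(6/6) = 0.14286; P(data | bag D) = (2/12)(10/11) = 0.15152.
Weighting by the prior gives 1/4 · 0.16667 = 0.041667, 1/4 · 0.21818 = 0.054545, 1/4 · 0.14286 = 0.035714, 1/4 · 0.15152 = 0.037879; summing to 0.16981.
Hence P(bag B | data) = (0.054545) / (0.16981) = 0.32122.

0.321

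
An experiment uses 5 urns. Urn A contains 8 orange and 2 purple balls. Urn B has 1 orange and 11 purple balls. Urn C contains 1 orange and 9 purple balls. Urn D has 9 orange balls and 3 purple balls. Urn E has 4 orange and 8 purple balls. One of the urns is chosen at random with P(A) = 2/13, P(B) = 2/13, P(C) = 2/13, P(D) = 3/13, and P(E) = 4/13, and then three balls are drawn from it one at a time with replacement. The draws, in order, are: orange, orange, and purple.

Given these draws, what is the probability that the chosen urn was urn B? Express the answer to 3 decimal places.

For each hypothesis, P(data | H) works out to: P(data | urn A) = (8/10)(8/10)(2/10) = 0.128; P(data | urn B) = (1/12)(1/12)(11/12) = 0.0063657; P(data | urn C) = (1/10)(1/10)(9/10) = 0.009; P(data | urn D) = (9/12)(9/12)(3/12) = 0.14062; P(data | urn E) = (4/12)(4/12)(8/12) = 0.074074.
Weighting by the prior gives 2/13 · 0.128 = 0.019692, 2/13 · 0.0063657 = 0.00097934, 2/13 · 0.009 = 0.0013846, 3/13 · 0.14062 = 0.032452, 4/13 · 0.074074 = 0.022792; these sum to 0.0773.
Hence P(urn B | data) = (0.00097934) / (0.0773) = 0.012669.

0.013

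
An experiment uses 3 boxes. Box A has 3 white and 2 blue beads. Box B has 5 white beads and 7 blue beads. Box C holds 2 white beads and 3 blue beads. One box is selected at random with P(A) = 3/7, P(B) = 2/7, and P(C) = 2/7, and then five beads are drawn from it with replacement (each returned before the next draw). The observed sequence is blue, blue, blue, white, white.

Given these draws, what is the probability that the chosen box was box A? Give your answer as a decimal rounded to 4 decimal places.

The likelihood of the observed sequence under each hypothesis: P(data | box A) = (2/5)(2/5)(2/5)(3/5)(3/5) = 0.02304; P(data | box B) = (7/12)(7/12)(7/12)(5/12)(5/12) = 0.034461; P(data | box C) = (3/5)(3/5)(3/5)(2/5)(2/5) = 0.03456.
Weighting by the prior gives 3/7 · 0.02304 = 0.0098743, 2/7 · 0.034461 = 0.009846, 2/7 · 0.03456 = 0.0098743; these sum to 0.029595.
So P(box A | data) = (0.0098743) / (0.029595) = 0.33365.

0.3337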